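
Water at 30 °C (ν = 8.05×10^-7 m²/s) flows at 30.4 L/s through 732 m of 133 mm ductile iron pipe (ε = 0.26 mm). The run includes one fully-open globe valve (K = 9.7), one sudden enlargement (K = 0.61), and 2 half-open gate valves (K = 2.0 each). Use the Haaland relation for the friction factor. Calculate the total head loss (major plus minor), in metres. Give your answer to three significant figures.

V = 4Q/(πD²) = 2.188 m/s; V²/2g = 0.2440 m
Re = 3.62×10^5, ε/D = 0.00195 → f = 0.02378 (Haaland)
Major: h_f = f(L/D)·V²/2g = 0.02378·5504·0.2440 = 31.93 m
Minor: ΣK = 14.3; h_m = ΣK·V²/2g = 3.492 m
Total H_L = 31.93 + 3.492 = 35.43 m

H_L ≈ 35.4 m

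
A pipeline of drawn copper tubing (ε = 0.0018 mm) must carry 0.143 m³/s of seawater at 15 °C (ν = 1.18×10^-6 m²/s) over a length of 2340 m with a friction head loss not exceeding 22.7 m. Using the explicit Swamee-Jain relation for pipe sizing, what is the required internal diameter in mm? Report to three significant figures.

Swamee-Jain (Type III): D = 0.66·[ε^1.25·(LQ²/(gh_f))^4.75 + ν·Q^9.4·(L/(gh_f))^5.2]^0.04
LQ²/(gh_f) = 0.2149; L/(gh_f) = 10.51
Term 1 = ε^1.25·(…)^4.75 = 4.44×10^-11; Term 2 = ν·Q^9.4·(…)^5.2 = 2.78×10^-9
D = 0.66·(4.44×10^-11 + 2.78×10^-9)^0.04 = 0.3003 m = 300 mm
Check: V = 2.02 m/s, Re = 5.14×10^5, f = 0.01313, h_f = 21.2 m ≈ 22.7 m ✓

D ≈ 300 mm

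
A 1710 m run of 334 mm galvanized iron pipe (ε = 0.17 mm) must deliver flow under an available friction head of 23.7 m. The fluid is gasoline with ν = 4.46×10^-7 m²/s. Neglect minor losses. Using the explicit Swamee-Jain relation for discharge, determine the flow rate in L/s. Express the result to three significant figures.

Q ≈ 202 L/s

Swamee-Jain (Type II): Q = -0.965·√(gD⁵h_f/L)·ln[ε/(3.7D) + √(3.17ν²L/(gD³h_f))]
√(gD⁵h_f/L) = √(9.81·0.334⁵·23.7/1710) = 0.02377
ε/(3.7D) = 1.38×10^-4; √(3.17ν²L/(gD³h_f)) = 1.12×10^-5
Q = -0.965·0.02377·ln(1.487×10^-4) = 0.2022 m³/s
Check: V = 2.31 m/s, Re = 1.73×10^6, f = 0.01714, h_f = 23.8 m ≈ 23.7 m ✓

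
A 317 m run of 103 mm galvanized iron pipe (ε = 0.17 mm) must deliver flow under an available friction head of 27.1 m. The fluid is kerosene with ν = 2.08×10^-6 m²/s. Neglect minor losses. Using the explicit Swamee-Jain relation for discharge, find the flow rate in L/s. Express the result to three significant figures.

Swamee-Jain (Type II): Q = -0.965·√(gD⁵h_f/L)·ln[ε/(3.7D) + √(3.17ν²L/(gD³h_f))]
√(gD⁵h_f/L) = √(9.81·0.103⁵·27.1/317) = 0.003118
ε/(3.7D) = 4.46×10^-4; √(3.17ν²L/(gD³h_f)) = 1.22×10^-4
Q = -0.965·0.003118·ln(5.684×10^-4) = 0.02248 m³/s
Check: V = 2.70 m/s, Re = 1.34×10^5, f = 0.02393, h_f = 27.3 m ≈ 27.1 m ✓

Q ≈ 22.5 L/s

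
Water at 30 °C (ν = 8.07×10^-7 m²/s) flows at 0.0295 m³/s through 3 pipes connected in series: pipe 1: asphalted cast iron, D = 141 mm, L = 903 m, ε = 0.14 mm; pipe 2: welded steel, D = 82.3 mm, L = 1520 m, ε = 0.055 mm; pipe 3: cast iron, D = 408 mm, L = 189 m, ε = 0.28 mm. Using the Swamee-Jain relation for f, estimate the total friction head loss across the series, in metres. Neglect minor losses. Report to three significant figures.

Pipe 1: V = 1.889 m/s, Re = 3.30×10^5, ε/D = 9.93×10^-4, f = 0.02063, h_1 = f(L/D)V²/2g = 24.04 m
Pipe 2: V = 5.545 m/s, Re = 5.66×10^5, ε/D = 6.68×10^-4, f = 0.01866, h_2 = f(L/D)V²/2g = 540.2 m
Pipe 3: V = 0.2256 m/s, Re = 1.14×10^5, ε/D = 6.86×10^-4, f = 0.02088, h_3 = f(L/D)V²/2g = 0.02510 m
Series → Q common, losses add: H = Σh = 564.3 m

H ≈ 564 m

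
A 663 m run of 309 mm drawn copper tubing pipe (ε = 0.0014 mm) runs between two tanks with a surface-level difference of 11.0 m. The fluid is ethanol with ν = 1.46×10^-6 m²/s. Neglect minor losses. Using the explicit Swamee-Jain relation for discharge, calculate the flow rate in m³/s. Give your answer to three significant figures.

Q ≈ 0.210 m³/s

Swamee-Jain (Type II): Q = -0.965·√(gD⁵h_f/L)·ln[ε/(3.7D) + √(3.17ν²L/(gD³h_f))]
√(gD⁵h_f/L) = √(9.81·0.309⁵·11.0/663) = 0.02141
ε/(3.7D) = 1.22×10^-6; √(3.17ν²L/(gD³h_f)) = 3.75×10^-5
Q = -0.965·0.02141·ln(3.874×10^-5) = 0.2099 m³/s
Check: V = 2.80 m/s, Re = 5.92×10^5, f = 0.01278, h_f = 11.0 m ≈ 11.0 m ✓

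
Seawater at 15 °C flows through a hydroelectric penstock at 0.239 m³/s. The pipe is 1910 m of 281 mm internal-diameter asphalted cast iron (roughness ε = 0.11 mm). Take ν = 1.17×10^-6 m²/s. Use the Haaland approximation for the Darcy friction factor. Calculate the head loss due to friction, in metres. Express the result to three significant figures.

h_f ≈ 84.5 m

V = 4Q/(πD²) = 4·0.239/(π·0.281²) = 3.854 m/s
Re = VD/ν = 3.854·0.281/1.17×10^-6 = 9.26×10^5 → turbulent
ε/D = 0.11/281 = 3.91×10^-4
Haaland: f = 0.01641
h_f = f(L/D)V²/(2g) = 0.01641·(1910/0.281)·3.854²/(2·9.81) = 84.46 m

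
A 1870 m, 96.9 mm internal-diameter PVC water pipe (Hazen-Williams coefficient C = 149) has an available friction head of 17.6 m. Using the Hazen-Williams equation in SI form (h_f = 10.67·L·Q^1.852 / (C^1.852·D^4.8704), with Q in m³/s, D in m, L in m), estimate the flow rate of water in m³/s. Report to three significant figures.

Rearranging: Q = [h_f·C^1.852·D^4.8704 / (10.67·L)]^(1/1.852)
Q = [17.6·149^1.852·0.0969^4.8704 / (10.67·1870)]^0.540 = 0.007213 m³/s

Q ≈ 0.00721 m³/s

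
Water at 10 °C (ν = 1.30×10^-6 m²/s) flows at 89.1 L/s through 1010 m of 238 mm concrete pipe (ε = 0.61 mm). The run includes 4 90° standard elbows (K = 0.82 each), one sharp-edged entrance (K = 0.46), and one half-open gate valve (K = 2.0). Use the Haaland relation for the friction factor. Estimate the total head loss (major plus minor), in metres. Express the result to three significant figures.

V = 4Q/(πD²) = 2.003 m/s; V²/2g = 0.2044 m
Re = 3.67×10^5, ε/D = 0.00256 → f = 0.02546 (Haaland)
Major: h_f = f(L/D)·V²/2g = 0.02546·4244·0.2044 = 22.09 m
Minor: ΣK = 5.74; h_m = ΣK·V²/2g = 1.173 m
Total H_L = 22.09 + 1.173 = 23.27 m

H_L ≈ 23.3 m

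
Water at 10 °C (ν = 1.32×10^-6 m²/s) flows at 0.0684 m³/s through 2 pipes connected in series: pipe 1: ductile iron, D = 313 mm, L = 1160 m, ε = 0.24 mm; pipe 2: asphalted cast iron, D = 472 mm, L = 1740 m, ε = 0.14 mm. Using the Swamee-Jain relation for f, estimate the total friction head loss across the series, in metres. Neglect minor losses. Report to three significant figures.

H ≈ 3.54 m

Pipe 1: V = 0.8890 m/s, Re = 2.11×10^5, ε/D = 7.67×10^-4, f = 0.02014, h_1 = f(L/D)V²/2g = 3.007 m
Pipe 2: V = 0.3909 m/s, Re = 1.40×10^5, ε/D = 2.97×10^-4, f = 0.01857, h_2 = f(L/D)V²/2g = 0.5333 m
Series → Q common, losses add: H = Σh = 3.540 m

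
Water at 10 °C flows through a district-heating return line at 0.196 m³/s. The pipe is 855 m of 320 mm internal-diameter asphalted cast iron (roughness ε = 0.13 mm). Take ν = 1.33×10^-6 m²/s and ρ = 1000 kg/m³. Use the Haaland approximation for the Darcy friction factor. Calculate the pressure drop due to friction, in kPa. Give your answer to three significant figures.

Δp ≈ 133 kPa

V = 4Q/(πD²) = 4·0.196/(π·0.320²) = 2.437 m/s
Re = VD/ν = 2.437·0.320/1.33×10^-6 = 5.86×10^5 → turbulent
ε/D = 0.13/320 = 4.06×10^-4
Haaland: f = 0.01682
h_f = f(L/D)V²/(2g) = 0.01682·(855/0.320)·2.437²/(2·9.81) = 13.60 m
Δp = ρg·h_f = 1000·9.81·13.60 = 133.5 kPa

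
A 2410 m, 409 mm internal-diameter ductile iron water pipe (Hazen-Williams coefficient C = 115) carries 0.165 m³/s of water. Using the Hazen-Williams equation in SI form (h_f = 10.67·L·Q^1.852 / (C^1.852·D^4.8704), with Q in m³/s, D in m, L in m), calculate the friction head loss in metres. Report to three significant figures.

h_f ≈ 10.9 m

h_f = 10.67·2410·0.165^1.852 / (115^1.852·0.409^4.8704) = 10.85 m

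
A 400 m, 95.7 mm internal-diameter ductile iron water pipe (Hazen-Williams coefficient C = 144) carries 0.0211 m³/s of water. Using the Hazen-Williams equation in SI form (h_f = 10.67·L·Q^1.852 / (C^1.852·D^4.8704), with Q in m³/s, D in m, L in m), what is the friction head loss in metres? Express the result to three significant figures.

h_f = 10.67·400·0.0211^1.852 / (144^1.852·0.0957^4.8704) = 31.11 m

h_f ≈ 31.1 m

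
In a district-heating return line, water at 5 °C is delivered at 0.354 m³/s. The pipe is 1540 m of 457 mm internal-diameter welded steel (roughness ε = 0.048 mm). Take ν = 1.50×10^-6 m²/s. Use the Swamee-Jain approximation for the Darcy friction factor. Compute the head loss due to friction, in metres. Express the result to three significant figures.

V = 4Q/(πD²) = 4·0.354/(π·0.457²) = 2.158 m/s
Re = VD/ν = 2.158·0.457/1.50×10^-6 = 6.58×10^5 → turbulent
ε/D = 0.048/457 = 1.05×10^-4
Swamee-Jain: f = 0.01411
h_f = f(L/D)V²/(2g) = 0.01411·(1540/0.457)·2.158²/(2·9.81) = 11.29 m

h_f ≈ 11.3 m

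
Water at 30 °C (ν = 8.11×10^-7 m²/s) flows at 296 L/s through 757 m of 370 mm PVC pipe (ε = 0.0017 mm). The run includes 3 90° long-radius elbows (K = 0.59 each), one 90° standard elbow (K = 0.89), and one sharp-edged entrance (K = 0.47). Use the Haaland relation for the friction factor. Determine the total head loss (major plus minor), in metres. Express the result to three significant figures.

H_L ≈ 10.1 m

V = 4Q/(πD²) = 2.753 m/s; V²/2g = 0.3863 m
Re = 1.26×10^6, ε/D = 4.59×10^-6 → f = 0.01125 (Haaland)
Major: h_f = f(L/D)·V²/2g = 0.01125·2046·0.3863 = 8.888 m
Minor: ΣK = 3.13; h_m = ΣK·V²/2g = 1.209 m
Total H_L = 8.888 + 1.209 = 10.10 m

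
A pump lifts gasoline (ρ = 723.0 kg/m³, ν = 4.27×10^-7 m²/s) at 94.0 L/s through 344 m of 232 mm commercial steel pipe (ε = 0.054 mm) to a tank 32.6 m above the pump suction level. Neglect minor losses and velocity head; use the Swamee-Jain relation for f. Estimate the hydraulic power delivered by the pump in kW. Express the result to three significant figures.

V = 4Q/(πD²) = 2.224 m/s; Re = 1.21×10^6; ε/D = 2.33×10^-4; f = 0.01498
h_f = f(L/D)V²/2g = 5.598 m
Total head H = z + h_f = 32.6 + 5.598 = 38.20 m
P_hyd = ρgQH = 723.0·9.81·0.0940·38.20 = 25.47 kW

P_hyd ≈ 25.5 kW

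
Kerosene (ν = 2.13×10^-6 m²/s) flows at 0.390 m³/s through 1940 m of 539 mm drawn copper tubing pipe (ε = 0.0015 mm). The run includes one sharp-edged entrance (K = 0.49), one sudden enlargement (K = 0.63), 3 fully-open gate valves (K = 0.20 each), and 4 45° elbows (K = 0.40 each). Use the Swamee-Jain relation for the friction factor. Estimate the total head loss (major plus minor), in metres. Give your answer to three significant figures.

V = 4Q/(πD²) = 1.709 m/s; V²/2g = 0.1489 m
Re = 4.33×10^5, ε/D = 2.78×10^-6 → f = 0.01348 (Swamee-Jain)
Major: h_f = f(L/D)·V²/2g = 0.01348·3599·0.1489 = 7.223 m
Minor: ΣK = 3.32; h_m = ΣK·V²/2g = 0.4943 m
Total H_L = 7.223 + 0.4943 = 7.718 m

H_L ≈ 7.72 m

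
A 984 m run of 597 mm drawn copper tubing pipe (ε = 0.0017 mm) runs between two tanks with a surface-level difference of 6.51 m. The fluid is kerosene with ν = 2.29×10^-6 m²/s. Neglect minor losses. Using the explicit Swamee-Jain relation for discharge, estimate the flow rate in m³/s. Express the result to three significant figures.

Swamee-Jain (Type II): Q = -0.965·√(gD⁵h_f/L)·ln[ε/(3.7D) + √(3.17ν²L/(gD³h_f))]
√(gD⁵h_f/L) = √(9.81·0.597⁵·6.51/984) = 0.07016
ε/(3.7D) = 7.70×10^-7; √(3.17ν²L/(gD³h_f)) = 3.47×10^-5
Q = -0.965·0.07016·ln(3.547×10^-5) = 0.6937 m³/s
Check: V = 2.48 m/s, Re = 6.46×10^5, f = 0.01256, h_f = 6.48 m ≈ 6.51 m ✓

Q ≈ 0.694 m³/s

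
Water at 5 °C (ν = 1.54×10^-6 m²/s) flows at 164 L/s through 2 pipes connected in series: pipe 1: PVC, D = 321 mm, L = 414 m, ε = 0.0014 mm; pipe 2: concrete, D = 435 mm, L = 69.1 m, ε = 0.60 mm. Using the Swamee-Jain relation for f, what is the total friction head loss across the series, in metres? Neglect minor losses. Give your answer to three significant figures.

Pipe 1: V = 2.026 m/s, Re = 4.22×10^5, ε/D = 4.36×10^-6, f = 0.01356, h_1 = f(L/D)V²/2g = 3.660 m
Pipe 2: V = 1.104 m/s, Re = 3.12×10^5, ε/D = 0.00138, f = 0.02216, h_2 = f(L/D)V²/2g = 0.2185 m
Series → Q common, losses add: H = Σh = 3.879 m

H ≈ 3.88 m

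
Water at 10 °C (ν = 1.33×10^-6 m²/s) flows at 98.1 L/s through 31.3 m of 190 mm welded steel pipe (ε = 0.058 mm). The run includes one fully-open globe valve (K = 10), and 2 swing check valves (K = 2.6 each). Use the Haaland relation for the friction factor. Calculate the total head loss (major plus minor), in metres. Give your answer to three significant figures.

V = 4Q/(πD²) = 3.460 m/s; V²/2g = 0.6102 m
Re = 4.94×10^5, ε/D = 3.05×10^-4 → f = 0.01621 (Haaland)
Major: h_f = f(L/D)·V²/2g = 0.01621·164.7·0.6102 = 1.629 m
Minor: ΣK = 15.2; h_m = ΣK·V²/2g = 9.274 m
Total H_L = 1.629 + 9.274 = 10.90 m

H_L ≈ 10.9 m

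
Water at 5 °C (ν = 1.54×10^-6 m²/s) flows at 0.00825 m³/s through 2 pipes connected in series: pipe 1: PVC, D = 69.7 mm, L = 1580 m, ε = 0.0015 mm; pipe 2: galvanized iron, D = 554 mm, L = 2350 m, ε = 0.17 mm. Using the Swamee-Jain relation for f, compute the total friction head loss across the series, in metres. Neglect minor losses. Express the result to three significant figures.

Pipe 1: V = 2.162 m/s, Re = 9.79×10^4, ε/D = 2.15×10^-5, f = 0.01807, h_1 = f(L/D)V²/2g = 97.63 m
Pipe 2: V = 0.03423 m/s, Re = 1.23×10^4, ε/D = 3.07×10^-4, f = 0.02987, h_2 = f(L/D)V²/2g = 0.007563 m
Series → Q common, losses add: H = Σh = 97.63 m

H ≈ 97.6 m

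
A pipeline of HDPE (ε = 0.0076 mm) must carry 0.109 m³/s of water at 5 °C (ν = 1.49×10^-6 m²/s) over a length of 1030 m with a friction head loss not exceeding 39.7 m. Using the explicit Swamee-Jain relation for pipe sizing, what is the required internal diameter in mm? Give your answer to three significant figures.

Swamee-Jain (Type III): D = 0.66·[ε^1.25·(LQ²/(gh_f))^4.75 + ν·Q^9.4·(L/(gh_f))^5.2]^0.04
LQ²/(gh_f) = 0.03142; L/(gh_f) = 2.645
Term 1 = ε^1.25·(…)^4.75 = 2.90×10^-14; Term 2 = ν·Q^9.4·(…)^5.2 = 2.10×10^-13
D = 0.66·(2.90×10^-14 + 2.10×10^-13)^0.04 = 0.2064 m = 206 mm
Check: V = 3.26 m/s, Re = 4.51×10^5, f = 0.01386, h_f = 37.5 m ≈ 39.7 m ✓

D ≈ 206 mm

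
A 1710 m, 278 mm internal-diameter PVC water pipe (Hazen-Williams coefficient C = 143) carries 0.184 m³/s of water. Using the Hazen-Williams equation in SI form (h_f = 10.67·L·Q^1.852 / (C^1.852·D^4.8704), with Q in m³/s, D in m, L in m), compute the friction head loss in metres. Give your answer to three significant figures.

h_f ≈ 41.3 m

h_f = 10.67·1710·0.184^1.852 / (143^1.852·0.278^4.8704) = 41.27 m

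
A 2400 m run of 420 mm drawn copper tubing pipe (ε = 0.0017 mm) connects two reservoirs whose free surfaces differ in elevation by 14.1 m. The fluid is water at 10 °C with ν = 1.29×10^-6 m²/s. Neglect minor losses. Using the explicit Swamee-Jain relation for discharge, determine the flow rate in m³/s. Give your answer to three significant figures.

Q ≈ 0.271 m³/s

Swamee-Jain (Type II): Q = -0.965·√(gD⁵h_f/L)·ln[ε/(3.7D) + √(3.17ν²L/(gD³h_f))]
√(gD⁵h_f/L) = √(9.81·0.420⁵·14.1/2400) = 0.02744
ε/(3.7D) = 1.09×10^-6; √(3.17ν²L/(gD³h_f)) = 3.51×10^-5
Q = -0.965·0.02744·ln(3.624×10^-5) = 0.2708 m³/s
Check: V = 1.95 m/s, Re = 6.36×10^5, f = 0.01262, h_f = 14.0 m ≈ 14.1 m ✓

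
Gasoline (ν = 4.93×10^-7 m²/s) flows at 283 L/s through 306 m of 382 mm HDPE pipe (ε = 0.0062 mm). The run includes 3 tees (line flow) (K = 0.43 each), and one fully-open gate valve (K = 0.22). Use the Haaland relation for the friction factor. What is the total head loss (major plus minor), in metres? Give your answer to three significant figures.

V = 4Q/(πD²) = 2.469 m/s; V²/2g = 0.3108 m
Re = 1.91×10^6, ε/D = 1.62×10^-5 → f = 0.01089 (Haaland)
Major: h_f = f(L/D)·V²/2g = 0.01089·801.0·0.3108 = 2.710 m
Minor: ΣK = 1.51; h_m = ΣK·V²/2g = 0.4693 m
Total H_L = 2.710 + 0.4693 = 3.179 m

H_L ≈ 3.18 m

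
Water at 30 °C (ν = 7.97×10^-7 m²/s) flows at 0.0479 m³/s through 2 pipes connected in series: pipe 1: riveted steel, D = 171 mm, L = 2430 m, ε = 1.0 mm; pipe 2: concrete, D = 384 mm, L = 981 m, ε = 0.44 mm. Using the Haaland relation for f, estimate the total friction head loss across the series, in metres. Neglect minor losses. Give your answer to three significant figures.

Pipe 1: V = 2.086 m/s, Re = 4.47×10^5, ε/D = 0.00585, f = 0.03210, h_1 = f(L/D)V²/2g = 101.1 m
Pipe 2: V = 0.4136 m/s, Re = 1.99×10^5, ε/D = 0.00115, f = 0.02148, h_2 = f(L/D)V²/2g = 0.4785 m
Series → Q common, losses add: H = Σh = 101.6 m

H ≈ 102 m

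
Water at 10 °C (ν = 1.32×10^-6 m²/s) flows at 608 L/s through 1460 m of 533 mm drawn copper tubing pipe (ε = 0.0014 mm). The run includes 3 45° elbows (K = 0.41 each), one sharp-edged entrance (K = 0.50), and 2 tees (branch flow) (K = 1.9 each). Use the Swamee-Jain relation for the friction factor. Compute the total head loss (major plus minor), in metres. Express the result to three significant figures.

V = 4Q/(πD²) = 2.725 m/s; V²/2g = 0.3785 m
Re = 1.10×10^6, ε/D = 2.63×10^-6 → f = 0.01149 (Swamee-Jain)
Major: h_f = f(L/D)·V²/2g = 0.01149·2739·0.3785 = 11.91 m
Minor: ΣK = 5.53; h_m = ΣK·V²/2g = 2.093 m
Total H_L = 11.91 + 2.093 = 14.01 m

H_L ≈ 14.0 m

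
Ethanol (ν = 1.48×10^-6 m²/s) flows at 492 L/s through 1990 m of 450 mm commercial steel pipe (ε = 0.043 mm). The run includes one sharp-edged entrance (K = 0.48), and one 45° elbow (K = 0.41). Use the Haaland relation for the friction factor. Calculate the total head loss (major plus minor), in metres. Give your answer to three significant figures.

H_L ≈ 29.2 m

V = 4Q/(πD²) = 3.094 m/s; V²/2g = 0.4878 m
Re = 9.41×10^5, ε/D = 9.56×10^-5 → f = 0.01333 (Haaland)
Major: h_f = f(L/D)·V²/2g = 0.01333·4422·0.4878 = 28.75 m
Minor: ΣK = 0.890; h_m = ΣK·V²/2g = 0.4341 m
Total H_L = 28.75 + 0.4341 = 29.18 m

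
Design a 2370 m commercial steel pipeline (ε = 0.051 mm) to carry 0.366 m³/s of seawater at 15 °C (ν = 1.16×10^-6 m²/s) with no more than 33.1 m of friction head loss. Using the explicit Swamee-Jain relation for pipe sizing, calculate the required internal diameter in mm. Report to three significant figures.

Swamee-Jain (Type III): D = 0.66·[ε^1.25·(LQ²/(gh_f))^4.75 + ν·Q^9.4·(L/(gh_f))^5.2]^0.04
LQ²/(gh_f) = 0.9777; L/(gh_f) = 7.299
Term 1 = ε^1.25·(…)^4.75 = 3.87×10^-6; Term 2 = ν·Q^9.4·(…)^5.2 = 2.82×10^-6
D = 0.66·(3.87×10^-6 + 2.82×10^-6)^0.04 = 0.4098 m = 410 mm
Check: V = 2.77 m/s, Re = 9.80×10^5, f = 0.01387, h_f = 31.5 m ≈ 33.1 m ✓

D ≈ 410 mm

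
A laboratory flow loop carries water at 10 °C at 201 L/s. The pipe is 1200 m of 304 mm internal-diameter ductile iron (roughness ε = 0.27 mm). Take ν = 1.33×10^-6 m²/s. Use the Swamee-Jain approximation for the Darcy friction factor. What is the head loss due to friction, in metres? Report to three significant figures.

V = 4Q/(πD²) = 4·0.201/(π·0.304²) = 2.769 m/s
Re = VD/ν = 2.769·0.304/1.33×10^-6 = 6.33×10^5 → turbulent
ε/D = 0.27/304 = 8.88×10^-4
Swamee-Jain: f = 0.01971
h_f = f(L/D)V²/(2g) = 0.01971·(1200/0.304)·2.769²/(2·9.81) = 30.41 m

h_f ≈ 30.4 m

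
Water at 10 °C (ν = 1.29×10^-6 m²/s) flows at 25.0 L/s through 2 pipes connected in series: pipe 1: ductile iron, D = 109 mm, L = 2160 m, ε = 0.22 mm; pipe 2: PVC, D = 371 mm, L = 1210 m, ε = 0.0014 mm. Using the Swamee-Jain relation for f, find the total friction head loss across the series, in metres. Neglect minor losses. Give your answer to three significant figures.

Pipe 1: V = 2.679 m/s, Re = 2.26×10^5, ε/D = 0.00202, f = 0.02443, h_1 = f(L/D)V²/2g = 177.1 m
Pipe 2: V = 0.2313 m/s, Re = 6.65×10^4, ε/D = 3.77×10^-6, f = 0.01951, h_2 = f(L/D)V²/2g = 0.1734 m
Series → Q common, losses add: H = Σh = 177.3 m

H ≈ 177 m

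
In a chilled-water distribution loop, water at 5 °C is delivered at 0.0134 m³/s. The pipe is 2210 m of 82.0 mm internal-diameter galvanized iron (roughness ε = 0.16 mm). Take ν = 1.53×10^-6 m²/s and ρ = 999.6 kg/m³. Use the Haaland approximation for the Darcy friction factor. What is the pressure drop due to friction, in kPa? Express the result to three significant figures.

Δp ≈ 2120 kPa

V = 4Q/(πD²) = 4·0.0134/(π·0.0820²) = 2.537 m/s
Re = VD/ν = 2.537·0.0820/1.53×10^-6 = 1.36×10^5 → turbulent
ε/D = 0.16/82.0 = 0.00195
Haaland: f = 0.02446
h_f = f(L/D)V²/(2g) = 0.02446·(2210/0.0820)·2.537²/(2·9.81) = 216.4 m
Δp = ρg·h_f = 999.6·9.81·216.4 = 2122 kPa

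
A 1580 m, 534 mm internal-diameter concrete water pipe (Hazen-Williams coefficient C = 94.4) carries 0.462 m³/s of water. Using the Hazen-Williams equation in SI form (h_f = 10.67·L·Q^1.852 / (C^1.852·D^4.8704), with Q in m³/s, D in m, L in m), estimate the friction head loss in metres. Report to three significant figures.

h_f ≈ 18.8 m

h_f = 10.67·1580·0.462^1.852 / (94.4^1.852·0.534^4.8704) = 18.84 m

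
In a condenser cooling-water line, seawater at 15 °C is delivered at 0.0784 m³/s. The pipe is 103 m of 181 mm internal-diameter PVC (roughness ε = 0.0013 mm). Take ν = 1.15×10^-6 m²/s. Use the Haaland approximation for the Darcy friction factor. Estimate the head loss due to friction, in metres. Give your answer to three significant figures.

h_f ≈ 3.56 m

V = 4Q/(πD²) = 4·0.0784/(π·0.181²) = 3.047 m/s
Re = VD/ν = 3.047·0.181/1.15×10^-6 = 4.80×10^5 → turbulent
ε/D = 0.0013/181 = 7.18×10^-6
Haaland: f = 0.01324
h_f = f(L/D)V²/(2g) = 0.01324·(103/0.181)·3.047²/(2·9.81) = 3.565 m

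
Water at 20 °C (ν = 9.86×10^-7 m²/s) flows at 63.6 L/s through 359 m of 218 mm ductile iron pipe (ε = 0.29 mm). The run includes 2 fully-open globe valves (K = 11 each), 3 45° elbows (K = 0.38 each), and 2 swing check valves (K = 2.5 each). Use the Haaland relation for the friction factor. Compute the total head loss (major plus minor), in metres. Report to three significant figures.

V = 4Q/(πD²) = 1.704 m/s; V²/2g = 0.1480 m
Re = 3.77×10^5, ε/D = 0.00133 → f = 0.02168 (Haaland)
Major: h_f = f(L/D)·V²/2g = 0.02168·1647·0.1480 = 5.283 m
Minor: ΣK = 28.1; h_m = ΣK·V²/2g = 4.164 m
Total H_L = 5.283 + 4.164 = 9.447 m

H_L ≈ 9.45 m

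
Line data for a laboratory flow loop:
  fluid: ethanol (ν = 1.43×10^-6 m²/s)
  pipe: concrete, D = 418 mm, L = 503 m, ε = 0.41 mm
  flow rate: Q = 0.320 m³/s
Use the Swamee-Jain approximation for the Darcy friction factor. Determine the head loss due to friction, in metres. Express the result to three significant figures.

h_f ≈ 6.70 m

V = 4Q/(πD²) = 4·0.320/(π·0.418²) = 2.332 m/s
Re = VD/ν = 2.332·0.418/1.43×10^-6 = 6.82×10^5 → turbulent
ε/D = 0.41/418 = 9.81×10^-4
Swamee-Jain: f = 0.02010
h_f = f(L/D)V²/(2g) = 0.02010·(503/0.418)·2.332²/(2·9.81) = 6.704 m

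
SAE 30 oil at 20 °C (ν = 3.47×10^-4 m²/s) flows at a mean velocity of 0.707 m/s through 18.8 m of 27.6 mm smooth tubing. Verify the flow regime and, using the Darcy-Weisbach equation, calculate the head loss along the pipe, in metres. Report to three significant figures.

Re = VD/ν = 0.707·0.02760/3.47×10^-4 = 56.2 → laminar (Re < 2300)
f = 64/Re = 1.138
h_f = f(L/D)V²/(2g) = 1.138·(18.8/0.02760)·0.707²/(2·9.81) = 19.75 m

h_f ≈ 19.8 m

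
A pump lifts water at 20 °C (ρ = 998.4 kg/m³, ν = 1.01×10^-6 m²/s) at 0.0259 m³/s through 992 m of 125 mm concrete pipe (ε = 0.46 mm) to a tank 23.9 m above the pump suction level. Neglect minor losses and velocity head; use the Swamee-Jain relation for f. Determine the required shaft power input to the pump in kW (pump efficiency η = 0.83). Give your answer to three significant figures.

V = 4Q/(πD²) = 2.111 m/s; Re = 2.61×10^5; ε/D = 0.00368; f = 0.02834
h_f = f(L/D)V²/2g = 51.06 m
Total head H = z + h_f = 23.9 + 51.06 = 74.96 m
P_hyd = ρgQH = 998.4·9.81·0.0259·74.96 = 19.01 kW
P_shaft = P_hyd/η = 19.01/0.83 = 22.91 kW

P_shaft ≈ 22.9 kW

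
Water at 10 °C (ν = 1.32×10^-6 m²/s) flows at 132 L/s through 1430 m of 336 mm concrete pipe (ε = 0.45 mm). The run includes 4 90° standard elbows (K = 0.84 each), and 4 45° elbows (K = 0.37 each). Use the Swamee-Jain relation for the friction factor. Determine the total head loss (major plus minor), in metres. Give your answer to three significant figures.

H_L ≈ 11.1 m

V = 4Q/(πD²) = 1.489 m/s; V²/2g = 0.1130 m
Re = 3.79×10^5, ε/D = 0.00134 → f = 0.02188 (Swamee-Jain)
Major: h_f = f(L/D)·V²/2g = 0.02188·4256·0.1130 = 10.52 m
Minor: ΣK = 4.84; h_m = ΣK·V²/2g = 0.5467 m
Total H_L = 10.52 + 0.5467 = 11.07 m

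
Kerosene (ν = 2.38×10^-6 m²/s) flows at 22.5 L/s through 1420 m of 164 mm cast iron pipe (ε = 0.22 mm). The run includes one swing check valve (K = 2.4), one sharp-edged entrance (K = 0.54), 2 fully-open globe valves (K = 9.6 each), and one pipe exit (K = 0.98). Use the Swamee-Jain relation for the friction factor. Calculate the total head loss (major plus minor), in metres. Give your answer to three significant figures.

H_L ≈ 13.4 m

V = 4Q/(πD²) = 1.065 m/s; V²/2g = 0.05782 m
Re = 7.34×10^4, ε/D = 0.00134 → f = 0.02411 (Swamee-Jain)
Major: h_f = f(L/D)·V²/2g = 0.02411·8659·0.05782 = 12.07 m
Minor: ΣK = 23.1; h_m = ΣK·V²/2g = 1.337 m
Total H_L = 12.07 + 1.337 = 13.41 m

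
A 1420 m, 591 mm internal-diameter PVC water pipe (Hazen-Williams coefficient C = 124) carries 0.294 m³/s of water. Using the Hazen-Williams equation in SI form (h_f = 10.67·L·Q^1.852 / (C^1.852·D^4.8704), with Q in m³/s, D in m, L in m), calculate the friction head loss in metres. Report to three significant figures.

h_f = 10.67·1420·0.294^1.852 / (124^1.852·0.591^4.8704) = 2.699 m

h_f ≈ 2.70 m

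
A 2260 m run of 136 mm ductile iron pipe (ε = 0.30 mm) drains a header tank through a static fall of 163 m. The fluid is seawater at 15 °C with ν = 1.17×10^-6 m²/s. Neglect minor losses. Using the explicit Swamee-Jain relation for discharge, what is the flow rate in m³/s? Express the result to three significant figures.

Swamee-Jain (Type II): Q = -0.965·√(gD⁵h_f/L)·ln[ε/(3.7D) + √(3.17ν²L/(gD³h_f))]
√(gD⁵h_f/L) = √(9.81·0.136⁵·163/2260) = 0.005737
ε/(3.7D) = 5.96×10^-4; √(3.17ν²L/(gD³h_f)) = 4.94×10^-5
Q = -0.965·0.005737·ln(6.456×10^-4) = 0.04067 m³/s
Check: V = 2.80 m/s, Re = 3.25×10^5, f = 0.02470, h_f = 164 m ≈ 163 m ✓

Q ≈ 0.0407 m³/s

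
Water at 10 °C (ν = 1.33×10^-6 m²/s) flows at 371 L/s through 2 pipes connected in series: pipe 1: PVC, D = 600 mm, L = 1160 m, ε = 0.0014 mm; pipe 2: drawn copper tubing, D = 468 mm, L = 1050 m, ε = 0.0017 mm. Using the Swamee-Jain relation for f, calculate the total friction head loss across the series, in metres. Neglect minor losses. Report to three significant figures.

Pipe 1: V = 1.312 m/s, Re = 5.92×10^5, ε/D = 2.33×10^-6, f = 0.01275, h_1 = f(L/D)V²/2g = 2.162 m
Pipe 2: V = 2.157 m/s, Re = 7.59×10^5, ε/D = 3.63×10^-6, f = 0.01224, h_2 = f(L/D)V²/2g = 6.512 m
Series → Q common, losses add: H = Σh = 8.674 m

H ≈ 8.67 m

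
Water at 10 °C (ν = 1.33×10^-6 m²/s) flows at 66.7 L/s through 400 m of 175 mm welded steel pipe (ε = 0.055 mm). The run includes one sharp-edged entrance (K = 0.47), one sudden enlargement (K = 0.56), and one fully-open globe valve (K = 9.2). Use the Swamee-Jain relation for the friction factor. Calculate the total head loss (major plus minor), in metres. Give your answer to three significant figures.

H_L ≈ 19.1 m

V = 4Q/(πD²) = 2.773 m/s; V²/2g = 0.3919 m
Re = 3.65×10^5, ε/D = 3.14×10^-4 → f = 0.01687 (Swamee-Jain)
Major: h_f = f(L/D)·V²/2g = 0.01687·2286·0.3919 = 15.12 m
Minor: ΣK = 10.2; h_m = ΣK·V²/2g = 4.010 m
Total H_L = 15.12 + 4.010 = 19.13 m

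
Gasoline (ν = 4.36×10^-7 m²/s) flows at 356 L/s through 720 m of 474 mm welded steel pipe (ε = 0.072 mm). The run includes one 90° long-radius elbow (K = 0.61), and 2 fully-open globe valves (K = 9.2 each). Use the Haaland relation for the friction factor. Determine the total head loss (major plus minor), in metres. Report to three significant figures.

V = 4Q/(πD²) = 2.017 m/s; V²/2g = 0.2074 m
Re = 2.19×10^6, ε/D = 1.52×10^-4 → f = 0.01352 (Haaland)
Major: h_f = f(L/D)·V²/2g = 0.01352·1519·0.2074 = 4.260 m
Minor: ΣK = 19.0; h_m = ΣK·V²/2g = 3.944 m
Total H_L = 4.260 + 3.944 = 8.203 m

H_L ≈ 8.20 m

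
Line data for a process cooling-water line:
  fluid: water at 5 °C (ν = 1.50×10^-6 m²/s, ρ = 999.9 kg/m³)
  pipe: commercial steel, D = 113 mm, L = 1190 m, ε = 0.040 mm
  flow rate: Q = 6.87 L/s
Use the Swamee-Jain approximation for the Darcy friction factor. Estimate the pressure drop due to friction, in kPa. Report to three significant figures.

V = 4Q/(πD²) = 4·0.00687/(π·0.113²) = 0.6850 m/s
Re = VD/ν = 0.6850·0.113/1.50×10^-6 = 5.16×10^4 → turbulent
ε/D = 0.040/113 = 3.54×10^-4
Swamee-Jain: f = 0.02199
h_f = f(L/D)V²/(2g) = 0.02199·(1190/0.113)·0.6850²/(2·9.81) = 5.539 m
Δp = ρg·h_f = 999.9·9.81·5.539 = 54.33 kPa

Δp ≈ 54.3 kPa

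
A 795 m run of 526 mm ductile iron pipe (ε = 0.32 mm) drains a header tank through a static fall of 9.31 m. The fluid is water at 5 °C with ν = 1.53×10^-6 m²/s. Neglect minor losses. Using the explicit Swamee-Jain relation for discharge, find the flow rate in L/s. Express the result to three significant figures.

Swamee-Jain (Type II): Q = -0.965·√(gD⁵h_f/L)·ln[ε/(3.7D) + √(3.17ν²L/(gD³h_f))]
√(gD⁵h_f/L) = √(9.81·0.526⁵·9.31/795) = 0.06801
ε/(3.7D) = 1.64×10^-4; √(3.17ν²L/(gD³h_f)) = 2.11×10^-5
Q = -0.965·0.06801·ln(1.855×10^-4) = 0.5639 m³/s
Check: V = 2.60 m/s, Re = 8.92×10^5, f = 0.01805, h_f = 9.36 m ≈ 9.31 m ✓

Q ≈ 564 L/s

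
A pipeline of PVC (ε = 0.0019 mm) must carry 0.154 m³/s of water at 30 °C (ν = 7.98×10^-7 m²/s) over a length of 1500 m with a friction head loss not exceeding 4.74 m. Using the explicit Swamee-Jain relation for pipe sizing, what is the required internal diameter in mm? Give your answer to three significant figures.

Swamee-Jain (Type III): D = 0.66·[ε^1.25·(LQ²/(gh_f))^4.75 + ν·Q^9.4·(L/(gh_f))^5.2]^0.04
LQ²/(gh_f) = 0.7650; L/(gh_f) = 32.26
Term 1 = ε^1.25·(…)^4.75 = 1.98×10^-8; Term 2 = ν·Q^9.4·(…)^5.2 = 1.29×10^-6
D = 0.66·(1.98×10^-8 + 1.29×10^-6)^0.04 = 0.3839 m = 384 mm
Check: V = 1.33 m/s, Re = 6.40×10^5, f = 0.01262, h_f = 4.45 m ≈ 4.74 m ✓

D ≈ 384 mm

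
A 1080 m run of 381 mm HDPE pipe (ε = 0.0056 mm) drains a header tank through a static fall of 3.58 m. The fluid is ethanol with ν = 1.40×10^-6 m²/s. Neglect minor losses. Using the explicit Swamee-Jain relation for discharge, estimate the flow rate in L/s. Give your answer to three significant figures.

Q ≈ 151 L/s

Swamee-Jain (Type II): Q = -0.965·√(gD⁵h_f/L)·ln[ε/(3.7D) + √(3.17ν²L/(gD³h_f))]
√(gD⁵h_f/L) = √(9.81·0.381⁵·3.58/1080) = 0.01616
ε/(3.7D) = 3.97×10^-6; √(3.17ν²L/(gD³h_f)) = 5.88×10^-5
Q = -0.965·0.01616·ln(6.275×10^-5) = 0.1509 m³/s
Check: V = 1.32 m/s, Re = 3.60×10^5, f = 0.01409, h_f = 3.56 m ≈ 3.58 m ✓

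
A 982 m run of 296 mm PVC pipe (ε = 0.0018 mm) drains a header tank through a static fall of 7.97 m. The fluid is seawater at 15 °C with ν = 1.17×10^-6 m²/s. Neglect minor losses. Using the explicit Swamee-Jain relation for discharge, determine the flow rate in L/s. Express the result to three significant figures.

Q ≈ 129 L/s

Swamee-Jain (Type II): Q = -0.965·√(gD⁵h_f/L)·ln[ε/(3.7D) + √(3.17ν²L/(gD³h_f))]
√(gD⁵h_f/L) = √(9.81·0.296⁵·7.97/982) = 0.01345
ε/(3.7D) = 1.64×10^-6; √(3.17ν²L/(gD³h_f)) = 4.58×10^-5
Q = -0.965·0.01345·ln(4.749×10^-5) = 0.1292 m³/s
Check: V = 1.88 m/s, Re = 4.75×10^5, f = 0.01331, h_f = 7.93 m ≈ 7.97 m ✓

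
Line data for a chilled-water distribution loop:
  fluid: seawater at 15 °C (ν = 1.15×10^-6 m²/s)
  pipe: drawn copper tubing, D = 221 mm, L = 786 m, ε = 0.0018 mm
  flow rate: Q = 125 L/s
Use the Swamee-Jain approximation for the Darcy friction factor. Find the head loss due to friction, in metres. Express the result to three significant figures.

V = 4Q/(πD²) = 4·0.125/(π·0.221²) = 3.259 m/s
Re = VD/ν = 3.259·0.221/1.15×10^-6 = 6.26×10^5 → turbulent
ε/D = 0.0018/221 = 8.14×10^-6
Swamee-Jain: f = 0.01273
h_f = f(L/D)V²/(2g) = 0.01273·(786/0.221)·3.259²/(2·9.81) = 24.50 m

h_f ≈ 24.5 m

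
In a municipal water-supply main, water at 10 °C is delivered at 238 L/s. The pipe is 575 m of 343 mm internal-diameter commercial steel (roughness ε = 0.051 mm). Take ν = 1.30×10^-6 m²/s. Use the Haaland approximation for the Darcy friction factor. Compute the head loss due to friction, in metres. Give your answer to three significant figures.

V = 4Q/(πD²) = 4·0.238/(π·0.343²) = 2.576 m/s
Re = VD/ν = 2.576·0.343/1.30×10^-6 = 6.80×10^5 → turbulent
ε/D = 0.051/343 = 1.49×10^-4
Haaland: f = 0.01439
h_f = f(L/D)V²/(2g) = 0.01439·(575/0.343)·2.576²/(2·9.81) = 8.155 m

h_f ≈ 8.16 m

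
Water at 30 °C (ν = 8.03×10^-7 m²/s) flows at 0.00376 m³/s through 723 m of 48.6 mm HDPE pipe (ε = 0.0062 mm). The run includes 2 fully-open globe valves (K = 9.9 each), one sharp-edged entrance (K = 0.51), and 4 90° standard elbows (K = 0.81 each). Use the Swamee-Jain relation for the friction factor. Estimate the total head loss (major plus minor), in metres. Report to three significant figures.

V = 4Q/(πD²) = 2.027 m/s; V²/2g = 0.2094 m
Re = 1.23×10^5, ε/D = 1.28×10^-4 → f = 0.01795 (Swamee-Jain)
Major: h_f = f(L/D)·V²/2g = 0.01795·14877·0.2094 = 55.92 m
Minor: ΣK = 23.6; h_m = ΣK·V²/2g = 4.931 m
Total H_L = 55.92 + 4.931 = 60.85 m

H_L ≈ 60.9 m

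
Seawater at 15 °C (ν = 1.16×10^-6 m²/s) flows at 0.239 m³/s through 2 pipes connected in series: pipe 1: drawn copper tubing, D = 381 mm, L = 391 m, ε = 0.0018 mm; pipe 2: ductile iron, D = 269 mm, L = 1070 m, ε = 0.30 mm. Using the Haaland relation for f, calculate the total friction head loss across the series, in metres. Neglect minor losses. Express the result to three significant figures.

Pipe 1: V = 2.096 m/s, Re = 6.89×10^5, ε/D = 4.72×10^-6, f = 0.01241, h_1 = f(L/D)V²/2g = 2.853 m
Pipe 2: V = 4.205 m/s, Re = 9.75×10^5, ε/D = 0.00112, f = 0.02046, h_2 = f(L/D)V²/2g = 73.36 m
Series → Q common, losses add: H = Σh = 76.21 m

H ≈ 76.2 m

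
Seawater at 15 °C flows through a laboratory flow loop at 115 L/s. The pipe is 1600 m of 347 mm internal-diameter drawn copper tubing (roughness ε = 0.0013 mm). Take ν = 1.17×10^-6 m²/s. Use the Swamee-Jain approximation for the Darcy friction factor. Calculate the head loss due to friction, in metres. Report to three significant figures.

h_f ≈ 4.84 m

V = 4Q/(πD²) = 4·0.115/(π·0.347²) = 1.216 m/s
Re = VD/ν = 1.216·0.347/1.17×10^-6 = 3.61×10^5 → turbulent
ε/D = 0.0013/347 = 3.75×10^-6
Swamee-Jain: f = 0.01394
h_f = f(L/D)V²/(2g) = 0.01394·(1600/0.347)·1.216²/(2·9.81) = 4.845 m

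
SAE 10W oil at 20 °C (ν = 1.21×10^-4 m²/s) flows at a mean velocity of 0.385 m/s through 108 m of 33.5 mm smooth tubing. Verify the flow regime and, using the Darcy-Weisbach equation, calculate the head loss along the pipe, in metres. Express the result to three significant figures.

Re = VD/ν = 0.385·0.03350/1.21×10^-4 = 107 → laminar (Re < 2300)
f = 64/Re = 0.6004
h_f = f(L/D)V²/(2g) = 0.6004·(108/0.03350)·0.385²/(2·9.81) = 14.62 m

h_f ≈ 14.6 m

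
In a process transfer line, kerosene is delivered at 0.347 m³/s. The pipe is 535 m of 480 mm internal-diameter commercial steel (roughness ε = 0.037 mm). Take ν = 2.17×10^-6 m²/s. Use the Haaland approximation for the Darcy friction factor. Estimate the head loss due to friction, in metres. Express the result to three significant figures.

h_f ≈ 2.99 m

V = 4Q/(πD²) = 4·0.347/(π·0.480²) = 1.918 m/s
Re = VD/ν = 1.918·0.480/2.17×10^-6 = 4.24×10^5 → turbulent
ε/D = 0.037/480 = 7.71×10^-5
Haaland: f = 0.01430
h_f = f(L/D)V²/(2g) = 0.01430·(535/0.480)·1.918²/(2·9.81) = 2.988 m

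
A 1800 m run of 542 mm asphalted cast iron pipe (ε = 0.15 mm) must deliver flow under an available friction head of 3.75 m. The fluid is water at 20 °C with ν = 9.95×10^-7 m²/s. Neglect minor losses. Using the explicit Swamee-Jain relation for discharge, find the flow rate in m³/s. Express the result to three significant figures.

Q ≈ 0.273 m³/s

Swamee-Jain (Type II): Q = -0.965·√(gD⁵h_f/L)·ln[ε/(3.7D) + √(3.17ν²L/(gD³h_f))]
√(gD⁵h_f/L) = √(9.81·0.542⁵·3.75/1800) = 0.03092
ε/(3.7D) = 7.48×10^-5; √(3.17ν²L/(gD³h_f)) = 3.11×10^-5
Q = -0.965·0.03092·ln(1.059×10^-4) = 0.2731 m³/s
Check: V = 1.18 m/s, Re = 6.45×10^5, f = 0.01591, h_f = 3.77 m ≈ 3.75 m ✓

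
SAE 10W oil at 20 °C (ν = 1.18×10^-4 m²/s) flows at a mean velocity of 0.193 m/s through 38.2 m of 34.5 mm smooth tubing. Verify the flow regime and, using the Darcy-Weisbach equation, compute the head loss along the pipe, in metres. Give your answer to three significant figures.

h_f ≈ 2.38 m

Re = VD/ν = 0.193·0.03450/1.18×10^-4 = 56.4 → laminar (Re < 2300)
f = 64/Re = 1.134
h_f = f(L/D)V²/(2g) = 1.134·(38.2/0.03450)·0.193²/(2·9.81) = 2.384 m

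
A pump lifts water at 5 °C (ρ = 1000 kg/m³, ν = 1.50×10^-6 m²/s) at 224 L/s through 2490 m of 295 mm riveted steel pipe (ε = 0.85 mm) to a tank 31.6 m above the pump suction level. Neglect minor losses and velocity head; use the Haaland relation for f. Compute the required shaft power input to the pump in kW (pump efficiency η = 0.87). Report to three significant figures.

P_shaft ≈ 385 kW

V = 4Q/(πD²) = 3.277 m/s; Re = 6.45×10^5; ε/D = 0.00288; f = 0.02612
h_f = f(L/D)V²/2g = 120.7 m
Total head H = z + h_f = 31.6 + 120.7 = 152.3 m
P_hyd = ρgQH = 1000·9.81·0.224·152.3 = 334.6 kW
P_shaft = P_hyd/η = 334.6/0.87 = 384.6 kW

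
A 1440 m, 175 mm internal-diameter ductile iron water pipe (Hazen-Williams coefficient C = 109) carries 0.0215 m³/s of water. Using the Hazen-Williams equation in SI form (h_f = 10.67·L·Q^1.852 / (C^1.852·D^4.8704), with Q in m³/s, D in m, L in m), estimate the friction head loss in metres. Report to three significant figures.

h_f ≈ 10.3 m

h_f = 10.67·1440·0.0215^1.852 / (109^1.852·0.175^4.8704) = 10.27 m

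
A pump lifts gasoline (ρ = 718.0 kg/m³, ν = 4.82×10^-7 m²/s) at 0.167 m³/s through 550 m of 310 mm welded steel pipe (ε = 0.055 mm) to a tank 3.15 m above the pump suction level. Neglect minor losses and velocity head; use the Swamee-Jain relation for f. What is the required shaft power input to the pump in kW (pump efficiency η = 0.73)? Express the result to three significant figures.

P_shaft ≈ 15.2 kW

V = 4Q/(πD²) = 2.213 m/s; Re = 1.42×10^6; ε/D = 1.77×10^-4; f = 0.01424
h_f = f(L/D)V²/2g = 6.304 m
Total head H = z + h_f = 3.15 + 6.304 = 9.454 m
P_hyd = ρgQH = 718.0·9.81·0.167·9.454 = 11.12 kW
P_shaft = P_hyd/η = 11.12/0.73 = 15.23 kW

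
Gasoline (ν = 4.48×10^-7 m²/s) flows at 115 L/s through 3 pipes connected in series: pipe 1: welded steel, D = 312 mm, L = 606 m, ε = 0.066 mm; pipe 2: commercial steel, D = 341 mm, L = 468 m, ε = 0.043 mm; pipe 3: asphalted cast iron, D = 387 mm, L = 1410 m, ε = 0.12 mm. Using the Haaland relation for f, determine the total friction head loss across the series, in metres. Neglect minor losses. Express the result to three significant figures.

H ≈ 7.62 m

Pipe 1: V = 1.504 m/s, Re = 1.05×10^6, ε/D = 2.12×10^-4, f = 0.01469, h_1 = f(L/D)V²/2g = 3.291 m
Pipe 2: V = 1.259 m/s, Re = 9.58×10^5, ε/D = 1.26×10^-4, f = 0.01374, h_2 = f(L/D)V²/2g = 1.524 m
Pipe 3: V = 0.9777 m/s, Re = 8.45×10^5, ε/D = 3.10×10^-4, f = 0.01580, h_3 = f(L/D)V²/2g = 2.804 m
Series → Q common, losses add: H = Σh = 7.619 m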